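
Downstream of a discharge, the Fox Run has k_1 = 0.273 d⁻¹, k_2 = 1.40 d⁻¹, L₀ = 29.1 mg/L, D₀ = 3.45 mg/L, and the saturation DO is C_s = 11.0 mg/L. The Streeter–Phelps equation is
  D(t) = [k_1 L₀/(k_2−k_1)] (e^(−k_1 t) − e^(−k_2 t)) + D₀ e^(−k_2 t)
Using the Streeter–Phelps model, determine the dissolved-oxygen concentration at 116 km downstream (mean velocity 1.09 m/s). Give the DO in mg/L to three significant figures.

Travel time t = x/v = 116 km / (1.09 m/s) = 116000 m / 1.09 m/s = 106400 s = 1.232 d.
k_1 L₀/(k_2−k_1) = 0.273×29.1/(1.40−0.273) = 7.944/1.127 = 7.049 mg/L.
e^(−k_1 t) = e^(−0.273×1.232) = 0.7144; e^(−k_2 t) = e^(−1.40×1.232) = 0.1783.
D = 7.049 × (0.7144 − 0.1783) + 3.45 × 0.1783 = 3.779 + 0.6150 = 4.394 mg/L.
DO = C_s − D = 11.0 − 4.394 = 6.606 mg/L.

DO ≈ 6.61 mg/L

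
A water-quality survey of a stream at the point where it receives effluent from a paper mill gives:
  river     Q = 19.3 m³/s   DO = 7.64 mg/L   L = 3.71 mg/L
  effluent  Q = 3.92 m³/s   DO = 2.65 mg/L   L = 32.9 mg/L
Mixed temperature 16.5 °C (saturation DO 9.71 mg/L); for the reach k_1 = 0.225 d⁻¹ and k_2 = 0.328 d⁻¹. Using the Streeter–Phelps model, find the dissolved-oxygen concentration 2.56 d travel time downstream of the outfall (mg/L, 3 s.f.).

Mixed DO = (19.3×7.64 + 3.92×2.65)/(19.3+3.92) = 157.8/23.22 = 6.798 mg/L.
Mixed L₀ = (19.3×3.71 + 3.92×32.9)/(23.22) = 200.6/23.22 = 8.638 mg/L.
Initial deficit D₀ = C_s − DO₀ = 9.71 − 6.798 = 2.912 mg/L.
D(2.56) = [0.225×8.638/(0.328−0.225)](e^(−0.225×2.56) − e^(−0.328×2.56)) + 2.912 e^(−0.328×2.56)
= 18.87 × (0.5621 − 0.4318) + 2.912 × 0.4318 = 3.716 mg/L.
DO = 9.71 − 3.716 = 5.994 mg/L.

DO ≈ 5.99 mg/L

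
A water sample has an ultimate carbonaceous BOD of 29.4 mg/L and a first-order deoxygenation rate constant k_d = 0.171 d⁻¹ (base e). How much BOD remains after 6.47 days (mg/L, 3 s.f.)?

L_t = L₀ e^(−k_d t) = 29.4 × e^(−0.171×6.47) = 29.4 × 0.3308 = 9.724 mg/L.

L ≈ 9.72 mg/L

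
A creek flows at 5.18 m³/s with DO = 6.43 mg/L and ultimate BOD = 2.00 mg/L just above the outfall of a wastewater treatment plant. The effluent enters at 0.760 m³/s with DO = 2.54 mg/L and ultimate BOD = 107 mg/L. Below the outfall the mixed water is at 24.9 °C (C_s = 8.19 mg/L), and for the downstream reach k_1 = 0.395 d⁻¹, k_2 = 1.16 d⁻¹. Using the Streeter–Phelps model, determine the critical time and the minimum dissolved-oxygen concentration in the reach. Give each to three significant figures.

Mixed DO = (5.18×6.43 + 0.760×2.54)/(5.18+0.760) = 35.24/5.940 = 5.932 mg/L.
Mixed L₀ = (5.18×2.00 + 0.760×107)/(5.940) = 91.68/5.940 = 15.43 mg/L.
Initial deficit D₀ = C_s − DO₀ = 8.19 − 5.932 = 2.258 mg/L.
t_c = (1/0.7650) ln[(1.16/0.395)(1 − 2.258×0.7650/(0.395×15.43))] = 1.307 × ln(2.105) = 0.9728 d.
D_c = (0.395/1.16) × 15.43 × e^(−0.395×0.9728) = 0.3405 × 15.43 × 0.6810 = 3.579 mg/L.
Minimum DO = 8.19 − 3.579 = 4.611 mg/L.

t_c ≈ 0.973 d; minimum DO ≈ 4.61 mg/L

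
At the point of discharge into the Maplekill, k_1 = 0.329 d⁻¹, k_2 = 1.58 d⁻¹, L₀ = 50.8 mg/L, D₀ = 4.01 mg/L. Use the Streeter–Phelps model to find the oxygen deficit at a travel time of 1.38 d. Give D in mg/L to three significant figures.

D ≈ 7.43 mg/L

k_1 L₀/(k_2−k_1) = 0.329×50.8/(1.58−0.329) = 16.71/1.251 = 13.36 mg/L.
e^(−k_1 t) = e^(−0.329×1.380) = 0.6351; e^(−k_2 t) = e^(−1.58×1.380) = 0.1130.
D = 13.36 × (0.6351 − 0.1130) + 4.01 × 0.1130 = 6.975 + 0.4531 = 7.428 mg/L.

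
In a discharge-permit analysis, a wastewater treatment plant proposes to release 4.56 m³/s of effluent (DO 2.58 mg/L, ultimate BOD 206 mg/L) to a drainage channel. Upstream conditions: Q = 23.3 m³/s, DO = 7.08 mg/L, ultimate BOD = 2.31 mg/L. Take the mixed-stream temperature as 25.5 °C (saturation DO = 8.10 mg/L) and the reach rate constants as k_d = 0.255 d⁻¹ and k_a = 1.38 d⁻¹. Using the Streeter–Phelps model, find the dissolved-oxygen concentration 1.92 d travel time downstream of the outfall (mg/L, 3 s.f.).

Mixed DO = (23.3×7.08 + 4.56×2.58)/(23.3+4.56) = 176.7/27.86 = 6.343 mg/L.
Mixed L₀ = (23.3×2.31 + 4.56×206)/(27.86) = 993.2/27.86 = 35.65 mg/L.
Initial deficit D₀ = C_s − DO₀ = 8.10 − 6.343 = 1.757 mg/L.
D(1.92) = [0.255×35.65/(1.38−0.255)](e^(−0.255×1.92) − e^(−1.38×1.92)) + 1.757 e^(−1.38×1.92)
= 8.080 × (0.6129 − 0.07068) + 1.757 × 0.07068 = 4.505 mg/L.
DO = 8.10 − 4.505 = 3.595 mg/L.

DO ≈ 3.59 mg/L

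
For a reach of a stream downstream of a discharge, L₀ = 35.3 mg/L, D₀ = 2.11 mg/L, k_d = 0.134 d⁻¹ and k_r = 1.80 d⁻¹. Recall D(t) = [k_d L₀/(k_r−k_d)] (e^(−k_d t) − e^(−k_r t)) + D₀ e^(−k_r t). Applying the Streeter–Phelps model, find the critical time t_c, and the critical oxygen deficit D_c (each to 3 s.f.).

At the critical point dD/dt = 0, so k_d L₀ e^(−k_d t) = k_r D. Substituting D(t) from the Streeter–Phelps equation and solving for t gives
t_c = ln[(k_r/k_d)(1 − D₀(k_r−k_d)/(k_d L₀))] / (k_r−k_d).
Here k_r−k_d = 1.666 d⁻¹ and 1 − D₀(k_r−k_d)/(k_d L₀) = 1 − 2.11×1.666/(0.134×35.3) = 0.2568, so
t_c = ln(13.43 × 0.2568) / 1.666 = 1.238 / 1.666 = 0.7434 d.
L(t_c) = L₀ e^(−k_d t_c) = 35.3 × 0.9052 = 31.95 mg/L, and at the critical point k_r D_c = k_d L, so D_c = (0.134/1.80) × 31.95 = 2.379 mg/L.

t_c ≈ 0.743 d; D_c ≈ 2.38 mg/L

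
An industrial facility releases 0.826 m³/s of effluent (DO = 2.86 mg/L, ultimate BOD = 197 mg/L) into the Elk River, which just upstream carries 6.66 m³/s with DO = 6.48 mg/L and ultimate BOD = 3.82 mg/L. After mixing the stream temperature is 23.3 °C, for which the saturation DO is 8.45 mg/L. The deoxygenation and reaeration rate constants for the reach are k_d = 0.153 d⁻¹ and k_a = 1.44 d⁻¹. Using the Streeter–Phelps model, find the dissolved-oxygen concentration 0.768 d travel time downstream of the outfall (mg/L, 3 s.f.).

Mixed DO = (6.66×6.48 + 0.826×2.86)/(6.66+0.826) = 45.52/7.486 = 6.081 mg/L.
Mixed L₀ = (6.66×3.82 + 0.826×197)/(7.486) = 188.2/7.486 = 25.14 mg/L.
Initial deficit D₀ = C_s − DO₀ = 8.45 − 6.081 = 2.369 mg/L.
D(0.768) = [0.153×25.14/(1.44−0.153)](e^(−0.153×0.768) − e^(−1.44×0.768)) + 2.369 e^(−1.44×0.768)
= 2.988 × (0.8891 − 0.3309) + 2.369 × 0.3309 = 2.452 mg/L.
DO = 8.45 − 2.452 = 5.998 mg/L.

DO ≈ 6.00 mg/L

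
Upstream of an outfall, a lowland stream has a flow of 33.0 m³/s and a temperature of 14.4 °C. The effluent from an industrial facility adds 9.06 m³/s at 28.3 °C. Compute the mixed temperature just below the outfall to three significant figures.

17.4 °C

Flow-weighted mixing: C = (Q_r C_r + Q_w C_w)/(Q_r + Q_w)
= (33.0×14.4 + 9.06×28.3)/(33.0 + 9.06) = 731.6/42.06 = 17.39 °C.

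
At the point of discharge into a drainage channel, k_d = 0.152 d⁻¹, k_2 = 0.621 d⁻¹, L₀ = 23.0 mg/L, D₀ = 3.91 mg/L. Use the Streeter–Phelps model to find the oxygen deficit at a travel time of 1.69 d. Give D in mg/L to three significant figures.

k_d L₀/(k_2−k_d) = 0.152×23.0/(0.621−0.152) = 3.496/0.4690 = 7.454 mg/L.
e^(−k_d t) = e^(−0.152×1.690) = 0.7735; e^(−k_2 t) = e^(−0.621×1.690) = 0.3501.
D = 7.454 × (0.7735 − 0.3501) + 3.91 × 0.3501 = 3.156 + 1.369 = 4.525 mg/L.

D ≈ 4.52 mg/L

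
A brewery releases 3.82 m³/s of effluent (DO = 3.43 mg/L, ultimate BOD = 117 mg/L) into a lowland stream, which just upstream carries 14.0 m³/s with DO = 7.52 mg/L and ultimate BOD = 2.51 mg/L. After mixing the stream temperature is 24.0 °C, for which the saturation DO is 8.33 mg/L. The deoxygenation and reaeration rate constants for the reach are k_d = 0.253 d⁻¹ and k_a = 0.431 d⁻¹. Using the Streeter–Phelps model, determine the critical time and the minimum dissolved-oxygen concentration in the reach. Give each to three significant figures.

t_c ≈ 2.74 d; minimum DO ≈ 0.392 mg/L

Mixed DO = (14.0×7.52 + 3.82×3.43)/(14.0+3.82) = 118.4/17.82 = 6.643 mg/L.
Mixed L₀ = (14.0×2.51 + 3.82×117)/(17.82) = 482.1/17.82 = 27.05 mg/L.
Initial deficit D₀ = C_s − DO₀ = 8.33 − 6.643 = 1.687 mg/L.
t_c = (1/0.1780) ln[(0.431/0.253)(1 − 1.687×0.1780/(0.253×27.05))] = 5.618 × ln(1.629) = 2.741 d.
D_c = (0.253/0.431) × 27.05 × e^(−0.253×2.741) = 0.5870 × 27.05 × 0.4999 = 7.938 mg/L.
Minimum DO = 8.33 − 7.938 = 0.3921 mg/L.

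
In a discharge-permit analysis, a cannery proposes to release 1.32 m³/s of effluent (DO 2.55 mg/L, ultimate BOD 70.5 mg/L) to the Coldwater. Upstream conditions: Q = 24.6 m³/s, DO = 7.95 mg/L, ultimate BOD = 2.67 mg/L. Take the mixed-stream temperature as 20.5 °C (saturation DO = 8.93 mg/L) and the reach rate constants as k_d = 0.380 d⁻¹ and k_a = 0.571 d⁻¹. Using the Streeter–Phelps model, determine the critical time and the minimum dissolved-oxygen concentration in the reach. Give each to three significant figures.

t_c ≈ 1.56 d; minimum DO ≈ 6.68 mg/L

Mixed DO = (24.6×7.95 + 1.32×2.55)/(24.6+1.32) = 198.9/25.92 = 7.675 mg/L.
Mixed L₀ = (24.6×2.67 + 1.32×70.5)/(25.92) = 158.7/25.92 = 6.124 mg/L.
Initial deficit D₀ = C_s − DO₀ = 8.93 − 7.675 = 1.255 mg/L.
t_c = (1/0.1910) ln[(0.571/0.380)(1 − 1.255×0.1910/(0.380×6.124))] = 5.236 × ln(1.348) = 1.563 d.
D_c = (0.380/0.571) × 6.124 × e^(−0.380×1.563) = 0.6655 × 6.124 × 0.5522 = 2.250 mg/L.
Minimum DO = 8.93 − 2.250 = 6.680 mg/L.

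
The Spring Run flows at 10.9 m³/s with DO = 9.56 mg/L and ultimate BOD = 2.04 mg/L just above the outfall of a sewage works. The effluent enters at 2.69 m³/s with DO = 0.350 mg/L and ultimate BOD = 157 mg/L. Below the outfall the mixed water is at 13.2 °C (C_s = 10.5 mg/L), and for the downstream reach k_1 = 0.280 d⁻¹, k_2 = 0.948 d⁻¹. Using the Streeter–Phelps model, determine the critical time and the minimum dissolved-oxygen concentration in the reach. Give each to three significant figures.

Mixed DO = (10.9×9.56 + 2.69×0.350)/(10.9+2.69) = 105.1/13.59 = 7.737 mg/L.
Mixed L₀ = (10.9×2.04 + 2.69×157)/(13.59) = 444.6/13.59 = 32.71 mg/L.
Initial deficit D₀ = C_s − DO₀ = 10.5 − 7.737 = 2.763 mg/L.
t_c = (1/0.6680) ln[(0.948/0.280)(1 − 2.763×0.6680/(0.280×32.71))] = 1.497 × ln(2.703) = 1.489 d.
D_c = (0.280/0.948) × 32.71 × e^(−0.280×1.489) = 0.2954 × 32.71 × 0.6591 = 6.368 mg/L.
Minimum DO = 10.5 − 6.368 = 4.132 mg/L.

t_c ≈ 1.49 d; minimum DO ≈ 4.13 mg/L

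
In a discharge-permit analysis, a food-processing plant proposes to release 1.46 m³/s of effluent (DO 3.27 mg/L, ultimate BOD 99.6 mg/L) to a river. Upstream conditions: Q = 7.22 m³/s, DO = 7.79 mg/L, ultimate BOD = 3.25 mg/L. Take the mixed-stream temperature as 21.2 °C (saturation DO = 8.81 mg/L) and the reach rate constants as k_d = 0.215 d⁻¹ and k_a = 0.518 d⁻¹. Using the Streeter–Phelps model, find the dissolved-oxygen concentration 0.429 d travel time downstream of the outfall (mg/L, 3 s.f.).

DO ≈ 5.85 mg/L

Mixed DO = (7.22×7.79 + 1.46×3.27)/(7.22+1.46) = 61.02/8.680 = 7.030 mg/L.
Mixed L₀ = (7.22×3.25 + 1.46×99.6)/(8.680) = 168.9/8.680 = 19.46 mg/L.
Initial deficit D₀ = C_s − DO₀ = 8.81 − 7.030 = 1.780 mg/L.
D(0.429) = [0.215×19.46/(0.518−0.215)](e^(−0.215×0.429) − e^(−0.518×0.429)) + 1.780 e^(−0.518×0.429)
= 13.81 × (0.9119 − 0.8007) + 1.780 × 0.8007 = 2.960 mg/L.
DO = 8.81 − 2.960 = 5.850 mg/L.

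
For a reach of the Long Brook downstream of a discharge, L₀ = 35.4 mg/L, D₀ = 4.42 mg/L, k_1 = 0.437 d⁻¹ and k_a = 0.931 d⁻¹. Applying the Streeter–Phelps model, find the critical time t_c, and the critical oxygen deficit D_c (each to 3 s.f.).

t_c ≈ 1.22 d; D_c ≈ 9.74 mg/L

t_c = [1/(k_a−k_1)] ln[(k_a/k_1)(1 − D₀(k_a−k_1)/(k_1 L₀))]
= [1/(0.931−0.437)] ln[(0.931/0.437)(1 − 4.42×0.4940/(0.437×35.4))]
= (1/0.4940) ln[2.130 × 0.8589] = 2.024 × ln(1.830) = 2.024 × 0.6042 = 1.223 d.
D_c = (k_1/k_a) L₀ e^(−k_1 t_c) = (0.437/0.931) × 35.4 × e^(−0.437×1.223) = 0.4694 × 35.4 × 0.5860 = 9.737 mg/L.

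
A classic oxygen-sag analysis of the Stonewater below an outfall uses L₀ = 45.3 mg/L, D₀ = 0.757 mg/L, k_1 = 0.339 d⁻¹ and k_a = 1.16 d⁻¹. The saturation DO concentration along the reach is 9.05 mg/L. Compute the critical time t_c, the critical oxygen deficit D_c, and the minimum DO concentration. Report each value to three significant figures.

t_c ≈ 1.45 d; D_c ≈ 8.10 mg/L; min DO ≈ 0.947 mg/L

At the critical point dD/dt = 0, so k_1 L₀ e^(−k_1 t) = k_a D. Substituting D(t) from the Streeter–Phelps equation and solving for t gives
t_c = ln[(k_a/k_1)(1 − D₀(k_a−k_1)/(k_1 L₀))] / (k_a−k_1).
Here k_a−k_1 = 0.8210 d⁻¹ and 1 − D₀(k_a−k_1)/(k_1 L₀) = 1 − 0.757×0.8210/(0.339×45.3) = 0.9595, so
t_c = ln(3.422 × 0.9595) / 0.8210 = 1.189 / 0.8210 = 1.448 d.
L(t_c) = L₀ e^(−k_1 t_c) = 45.3 × 0.6121 = 27.73 mg/L, and at the critical point k_a D_c = k_1 L, so D_c = (0.339/1.16) × 27.73 = 8.103 mg/L.
Minimum DO = C_s − D_c = 9.05 − 8.103 = 0.9470 mg/L.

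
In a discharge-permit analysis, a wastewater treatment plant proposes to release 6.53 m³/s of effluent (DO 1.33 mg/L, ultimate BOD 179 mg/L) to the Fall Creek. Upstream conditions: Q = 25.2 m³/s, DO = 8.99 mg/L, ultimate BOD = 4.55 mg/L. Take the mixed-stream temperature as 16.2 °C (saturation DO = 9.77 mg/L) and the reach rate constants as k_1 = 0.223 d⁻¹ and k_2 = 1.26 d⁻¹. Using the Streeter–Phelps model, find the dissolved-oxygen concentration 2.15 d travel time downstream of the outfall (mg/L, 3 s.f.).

Mixed DO = (25.2×8.99 + 6.53×1.33)/(25.2+6.53) = 235.2/31.73 = 7.414 mg/L.
Mixed L₀ = (25.2×4.55 + 6.53×179)/(31.73) = 1284/31.73 = 40.45 mg/L.
Initial deficit D₀ = C_s − DO₀ = 9.77 − 7.414 = 2.356 mg/L.
D(2.15) = [0.223×40.45/(1.26−0.223)](e^(−0.223×2.15) − e^(−1.26×2.15)) + 2.356 e^(−1.26×2.15)
= 8.699 × (0.6191 − 0.06660) + 2.356 × 0.06660 = 4.963 mg/L.
DO = 9.77 − 4.963 = 4.807 mg/L.

DO ≈ 4.81 mg/L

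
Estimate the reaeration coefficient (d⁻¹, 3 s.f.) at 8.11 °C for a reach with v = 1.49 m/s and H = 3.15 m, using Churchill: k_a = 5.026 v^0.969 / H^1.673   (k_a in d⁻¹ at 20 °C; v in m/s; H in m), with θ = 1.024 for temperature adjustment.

k_a(20) = 5.026 × 1.49^0.969 / 3.15^1.673 = 5.026 × 1.472 / 6.818 = 1.085 d⁻¹.
k_a(8.11) = 1.085 × 1.024^(8.11−20) = 1.085 × 0.7543 = 0.8183 d⁻¹.

k_a ≈ 0.818 d⁻¹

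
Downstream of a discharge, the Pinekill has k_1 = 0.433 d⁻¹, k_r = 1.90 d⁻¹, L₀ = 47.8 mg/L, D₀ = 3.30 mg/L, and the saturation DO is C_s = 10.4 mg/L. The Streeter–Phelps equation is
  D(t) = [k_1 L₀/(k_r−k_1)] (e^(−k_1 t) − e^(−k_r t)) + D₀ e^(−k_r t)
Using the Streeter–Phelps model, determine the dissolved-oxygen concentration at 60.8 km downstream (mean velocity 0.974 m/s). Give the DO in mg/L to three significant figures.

Travel time t = x/v = 60.8 km / (0.974 m/s) = 60800 m / 0.974 m/s = 62420 s = 0.7225 d.
k_1 L₀/(k_r−k_1) = 0.433×47.8/(1.90−0.433) = 20.70/1.467 = 14.11 mg/L.
e^(−k_1 t) = e^(−0.433×0.7225) = 0.7314; e^(−k_r t) = e^(−1.90×0.7225) = 0.2534.
D = 14.11 × (0.7314 − 0.2534) + 3.30 × 0.2534 = 6.743 + 0.8363 = 7.580 mg/L.
DO = C_s − D = 10.4 − 7.580 = 2.820 mg/L.

DO ≈ 2.82 mg/L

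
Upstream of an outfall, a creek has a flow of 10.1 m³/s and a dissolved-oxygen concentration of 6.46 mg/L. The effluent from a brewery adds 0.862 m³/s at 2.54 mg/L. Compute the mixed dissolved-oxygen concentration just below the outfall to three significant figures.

Flow-weighted mixing: C = (Q_r C_r + Q_w C_w)/(Q_r + Q_w)
= (10.1×6.46 + 0.862×2.54)/(10.1 + 0.862) = 67.44/10.96 = 6.152 mg/L.

6.15 mg/L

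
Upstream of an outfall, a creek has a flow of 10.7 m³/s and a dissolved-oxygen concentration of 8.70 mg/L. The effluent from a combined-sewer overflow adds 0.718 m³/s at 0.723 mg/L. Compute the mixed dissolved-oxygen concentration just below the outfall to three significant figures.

Flow-weighted mixing: C = (Q_r C_r + Q_w C_w)/(Q_r + Q_w)
= (10.7×8.70 + 0.718×0.723)/(10.7 + 0.718) = 93.61/11.42 = 8.198 mg/L.

8.20 mg/L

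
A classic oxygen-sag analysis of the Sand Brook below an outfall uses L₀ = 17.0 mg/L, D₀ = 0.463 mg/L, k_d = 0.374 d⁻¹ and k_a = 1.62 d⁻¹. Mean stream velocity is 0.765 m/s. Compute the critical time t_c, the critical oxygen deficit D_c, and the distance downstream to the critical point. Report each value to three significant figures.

t_c = [1/(k_a−k_d)] ln[(k_a/k_d)(1 − D₀(k_a−k_d)/(k_d L₀))]
= [1/(1.62−0.374)] ln[(1.62/0.374)(1 − 0.463×1.246/(0.374×17.0))]
= (1/1.246) ln[4.332 × 0.9093] = 0.8026 × ln(3.939) = 0.8026 × 1.371 = 1.100 d.
L(t_c) = L₀ e^(−k_d t_c) = 17.0 × 0.6627 = 11.27 mg/L, and at the critical point k_a D_c = k_d L, so D_c = (0.374/1.62) × 11.27 = 2.601 mg/L.
x_c = v t_c = 0.765 m/s × 1.100 d × 86400 s/d = 72720 m ≈ 72.7 km.

t_c ≈ 1.10 d; D_c ≈ 2.60 mg/L; x_c ≈ 72.7 km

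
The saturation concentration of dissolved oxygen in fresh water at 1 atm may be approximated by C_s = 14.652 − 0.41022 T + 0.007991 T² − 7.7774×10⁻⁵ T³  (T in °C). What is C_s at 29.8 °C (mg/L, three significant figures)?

C_s ≈ 7.47 mg/L

C_s = 14.652 − 0.41022×29.8 + 0.007991×29.8² − 7.7774×10⁻⁵×29.8³ = 7.466 mg/L.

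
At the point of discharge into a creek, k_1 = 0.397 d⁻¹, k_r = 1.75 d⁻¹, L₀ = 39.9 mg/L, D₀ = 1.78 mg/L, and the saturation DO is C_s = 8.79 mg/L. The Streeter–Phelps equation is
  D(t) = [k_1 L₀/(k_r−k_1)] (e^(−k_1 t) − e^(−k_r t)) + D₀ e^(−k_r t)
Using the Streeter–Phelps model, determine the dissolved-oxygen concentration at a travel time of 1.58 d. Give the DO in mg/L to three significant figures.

DO ≈ 3.16 mg/L

k_1 L₀/(k_r−k_1) = 0.397×39.9/(1.75−0.397) = 15.84/1.353 = 11.71 mg/L.
e^(−k_1 t) = e^(−0.397×1.580) = 0.5341; e^(−k_r t) = e^(−1.75×1.580) = 0.06298.
D = 11.71 × (0.5341 − 0.06298) + 1.78 × 0.06298 = 5.515 + 0.1121 = 5.627 mg/L.
DO = C_s − D = 8.79 − 5.627 = 3.163 mg/L.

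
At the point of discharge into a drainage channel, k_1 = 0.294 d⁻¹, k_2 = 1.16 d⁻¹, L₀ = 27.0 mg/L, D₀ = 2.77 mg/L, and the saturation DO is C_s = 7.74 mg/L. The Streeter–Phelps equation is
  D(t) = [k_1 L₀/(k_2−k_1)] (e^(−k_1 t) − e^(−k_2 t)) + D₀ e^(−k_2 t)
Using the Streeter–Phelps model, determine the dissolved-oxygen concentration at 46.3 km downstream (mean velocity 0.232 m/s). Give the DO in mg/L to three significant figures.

Travel time t = x/v = 46.3 km / (0.232 m/s) = 46300 m / 0.232 m/s = 199600 s = 2.310 d.
k_1 L₀/(k_2−k_1) = 0.294×27.0/(1.16−0.294) = 7.938/0.8660 = 9.166 mg/L.
e^(−k_1 t) = e^(−0.294×2.310) = 0.5071; e^(−k_2 t) = e^(−1.16×2.310) = 0.06860.
D = 9.166 × (0.5071 − 0.06860) + 2.77 × 0.06860 = 4.019 + 0.1900 = 4.209 mg/L.
DO = C_s − D = 7.74 − 4.209 = 3.531 mg/L.

DO ≈ 3.53 mg/L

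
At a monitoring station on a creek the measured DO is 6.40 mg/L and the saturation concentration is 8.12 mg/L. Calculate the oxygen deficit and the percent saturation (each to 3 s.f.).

D = C_s − C = 8.12 − 6.40 = 1.72 mg/L.
% saturation = 6.40/8.12 × 100 = 78.8 %.

D ≈ 1.72 mg/L; 78.8 % saturation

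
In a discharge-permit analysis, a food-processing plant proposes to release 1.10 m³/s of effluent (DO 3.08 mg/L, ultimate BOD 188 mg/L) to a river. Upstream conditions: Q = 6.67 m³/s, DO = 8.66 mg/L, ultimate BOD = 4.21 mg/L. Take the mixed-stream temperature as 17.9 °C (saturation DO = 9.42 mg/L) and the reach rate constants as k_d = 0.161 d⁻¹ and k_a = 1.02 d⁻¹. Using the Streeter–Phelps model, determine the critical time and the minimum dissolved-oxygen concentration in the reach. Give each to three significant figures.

t_c ≈ 1.78 d; minimum DO ≈ 5.84 mg/L

Mixed DO = (6.67×8.66 + 1.10×3.08)/(6.67+1.10) = 61.15/7.770 = 7.870 mg/L.
Mixed L₀ = (6.67×4.21 + 1.10×188)/(7.770) = 234.9/7.770 = 30.23 mg/L.
Initial deficit D₀ = C_s − DO₀ = 9.42 − 7.870 = 1.550 mg/L.
t_c = (1/0.8590) ln[(1.02/0.161)(1 − 1.550×0.8590/(0.161×30.23))] = 1.164 × ln(4.602) = 1.777 d.
D_c = (0.161/1.02) × 30.23 × e^(−0.161×1.777) = 0.1578 × 30.23 × 0.7512 = 3.584 mg/L.
Minimum DO = 9.42 − 3.584 = 5.836 mg/L.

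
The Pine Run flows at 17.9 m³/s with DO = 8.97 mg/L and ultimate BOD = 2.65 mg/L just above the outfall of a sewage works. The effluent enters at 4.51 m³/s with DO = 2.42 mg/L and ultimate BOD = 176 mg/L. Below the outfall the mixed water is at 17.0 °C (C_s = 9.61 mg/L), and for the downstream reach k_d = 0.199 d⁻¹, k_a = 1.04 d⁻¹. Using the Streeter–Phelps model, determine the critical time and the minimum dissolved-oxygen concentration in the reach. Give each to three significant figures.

Mixed DO = (17.9×8.97 + 4.51×2.42)/(17.9+4.51) = 171.5/22.41 = 7.652 mg/L.
Mixed L₀ = (17.9×2.65 + 4.51×176)/(22.41) = 841.2/22.41 = 37.54 mg/L.
Initial deficit D₀ = C_s − DO₀ = 9.61 − 7.652 = 1.958 mg/L.
t_c = (1/0.8410) ln[(1.04/0.199)(1 − 1.958×0.8410/(0.199×37.54))] = 1.189 × ln(4.074) = 1.670 d.
D_c = (0.199/1.04) × 37.54 × e^(−0.199×1.670) = 0.1913 × 37.54 × 0.7172 = 5.151 mg/L.
Minimum DO = 9.61 − 5.151 = 4.459 mg/L.

t_c ≈ 1.67 d; minimum DO ≈ 4.46 mg/L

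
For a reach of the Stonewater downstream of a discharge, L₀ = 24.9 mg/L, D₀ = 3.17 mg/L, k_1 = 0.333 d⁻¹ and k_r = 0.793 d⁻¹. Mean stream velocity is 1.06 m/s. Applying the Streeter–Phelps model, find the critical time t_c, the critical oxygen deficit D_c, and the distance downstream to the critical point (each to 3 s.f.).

t_c = [1/(k_r−k_1)] ln[(k_r/k_1)(1 − D₀(k_r−k_1)/(k_1 L₀))]
= [1/(0.793−0.333)] ln[(0.793/0.333)(1 − 3.17×0.4600/(0.333×24.9))]
= (1/0.4600) ln[2.381 × 0.8241] = 2.174 × ln(1.963) = 2.174 × 0.6743 = 1.466 d.
L(t_c) = L₀ e^(−k_1 t_c) = 24.9 × 0.6138 = 15.28 mg/L, and at the critical point k_r D_c = k_1 L, so D_c = (0.333/0.793) × 15.28 = 6.418 mg/L.
x_c = v t_c = 1.06 m/s × 1.466 d × 86400 s/d = 134200 m ≈ 134 km.

t_c ≈ 1.47 d; D_c ≈ 6.42 mg/L; x_c ≈ 134 km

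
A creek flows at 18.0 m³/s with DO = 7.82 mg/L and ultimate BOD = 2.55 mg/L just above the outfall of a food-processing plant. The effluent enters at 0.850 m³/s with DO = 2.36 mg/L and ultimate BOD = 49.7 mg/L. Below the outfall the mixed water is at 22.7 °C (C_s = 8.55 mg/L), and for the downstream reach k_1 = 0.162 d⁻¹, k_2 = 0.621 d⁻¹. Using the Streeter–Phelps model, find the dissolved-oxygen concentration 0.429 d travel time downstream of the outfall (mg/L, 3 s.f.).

DO ≈ 7.53 mg/L

Mixed DO = (18.0×7.82 + 0.850×2.36)/(18.0+0.850) = 142.8/18.85 = 7.574 mg/L.
Mixed L₀ = (18.0×2.55 + 0.850×49.7)/(18.85) = 88.15/18.85 = 4.676 mg/L.
Initial deficit D₀ = C_s − DO₀ = 8.55 − 7.574 = 0.9762 mg/L.
D(0.429) = [0.162×4.676/(0.621−0.162)](e^(−0.162×0.429) − e^(−0.621×0.429)) + 0.9762 e^(−0.621×0.429)
= 1.650 × (0.9329 − 0.7661) + 0.9762 × 0.7661 = 1.023 mg/L.
DO = 8.55 − 1.023 = 7.527 mg/L.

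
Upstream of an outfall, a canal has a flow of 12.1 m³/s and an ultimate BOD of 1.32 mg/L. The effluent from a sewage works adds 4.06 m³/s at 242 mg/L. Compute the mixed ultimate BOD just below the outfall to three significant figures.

Flow-weighted mixing: C = (Q_r C_r + Q_w C_w)/(Q_r + Q_w)
= (12.1×1.32 + 4.06×242)/(12.1 + 4.06) = 998.5/16.16 = 61.79 mg/L.

61.8 mg/L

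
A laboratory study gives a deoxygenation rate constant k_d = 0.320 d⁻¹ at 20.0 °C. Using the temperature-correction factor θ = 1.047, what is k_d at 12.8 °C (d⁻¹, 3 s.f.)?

k_d(T₂) = k_d(T₁) · θ^(T₂−T₁) = 0.320 × 1.047^(12.8−20.0)
= 0.320 × 1.047^-7.20 = 0.320 × 0.7184 = 0.2299 d⁻¹.

k_d ≈ 0.230 d⁻¹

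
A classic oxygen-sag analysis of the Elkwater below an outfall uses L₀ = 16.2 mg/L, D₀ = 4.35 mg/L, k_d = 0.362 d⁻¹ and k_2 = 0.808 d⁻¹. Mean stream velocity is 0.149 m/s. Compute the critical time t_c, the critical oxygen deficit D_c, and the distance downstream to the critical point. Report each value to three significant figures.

With k_2/k_d = 2.232 and 1 − D₀(k_2−k_d)/(k_d L₀) = 0.6692,
t_c = ln(2.232 × 0.6692) / (0.808 − 0.362) = ln(1.494) / 0.4460 = 0.4012/0.4460 = 0.8996 d.
D_c = (k_d/k_2) L₀ e^(−k_d t_c) = (0.362/0.808) × 16.2 × e^(−0.362×0.8996) = 0.4480 × 16.2 × 0.7221 = 5.241 mg/L.
x_c = v t_c = 0.149 m/s × 0.8996 d × 86400 s/d = 11580 m ≈ 11.6 km.

t_c ≈ 0.900 d; D_c ≈ 5.24 mg/L; x_c ≈ 11.6 km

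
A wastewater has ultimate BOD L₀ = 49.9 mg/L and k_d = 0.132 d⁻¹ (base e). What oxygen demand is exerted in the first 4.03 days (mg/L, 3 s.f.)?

y ≈ 20.6 mg/L

y_t = L₀(1 − e^(−k_d t)) = 49.9 × (1 − e^(−0.132×4.03))
= 49.9 × (1 − 0.5875) = 49.9 × 0.4125 = 20.59 mg/L.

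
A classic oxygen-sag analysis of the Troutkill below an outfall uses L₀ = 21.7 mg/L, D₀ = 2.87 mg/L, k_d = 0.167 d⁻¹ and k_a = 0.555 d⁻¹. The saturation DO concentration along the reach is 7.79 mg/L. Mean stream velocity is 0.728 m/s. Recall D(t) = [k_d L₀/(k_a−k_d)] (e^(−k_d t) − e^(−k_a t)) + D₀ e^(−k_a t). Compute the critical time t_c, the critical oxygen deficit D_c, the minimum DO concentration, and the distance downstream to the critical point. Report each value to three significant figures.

t_c ≈ 2.15 d; D_c ≈ 4.56 mg/L; min DO ≈ 3.23 mg/L; x_c ≈ 135 km

At the critical point dD/dt = 0, so k_d L₀ e^(−k_d t) = k_a D. Substituting D(t) from the Streeter–Phelps equation and solving for t gives
t_c = ln[(k_a/k_d)(1 − D₀(k_a−k_d)/(k_d L₀))] / (k_a−k_d).
Here k_a−k_d = 0.3880 d⁻¹ and 1 − D₀(k_a−k_d)/(k_d L₀) = 1 − 2.87×0.3880/(0.167×21.7) = 0.6927, so
t_c = ln(3.323 × 0.6927) / 0.3880 = 0.8338 / 0.3880 = 2.149 d.
D_c = (k_d/k_a) L₀ e^(−k_d t_c) = (0.167/0.555) × 21.7 × e^(−0.167×2.149) = 0.3009 × 21.7 × 0.6984 = 4.561 mg/L.
Minimum DO = C_s − D_c = 7.79 − 4.561 = 3.229 mg/L.
x_c = v t_c = 0.728 m/s × 2.149 d × 86400 s/d = 135200 m ≈ 135 km.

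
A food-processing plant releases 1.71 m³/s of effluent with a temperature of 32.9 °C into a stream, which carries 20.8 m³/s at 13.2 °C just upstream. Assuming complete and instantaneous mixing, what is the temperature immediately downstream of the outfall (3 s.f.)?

Flow-weighted mixing: C = (Q_r C_r + Q_w C_w)/(Q_r + Q_w)
= (20.8×13.2 + 1.71×32.9)/(20.8 + 1.71) = 330.8/22.51 = 14.70 °C.

14.7 °C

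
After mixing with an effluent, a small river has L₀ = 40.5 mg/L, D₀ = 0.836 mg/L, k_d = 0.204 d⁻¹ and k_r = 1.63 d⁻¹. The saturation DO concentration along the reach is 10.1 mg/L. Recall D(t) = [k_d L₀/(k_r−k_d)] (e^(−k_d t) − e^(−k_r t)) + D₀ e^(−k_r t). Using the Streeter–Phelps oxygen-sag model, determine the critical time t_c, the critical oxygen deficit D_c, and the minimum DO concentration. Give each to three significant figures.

t_c ≈ 1.35 d; D_c ≈ 3.85 mg/L; min DO ≈ 6.25 mg/L

At the critical point dD/dt = 0, so k_d L₀ e^(−k_d t) = k_r D. Substituting D(t) from the Streeter–Phelps equation and solving for t gives
t_c = ln[(k_r/k_d)(1 − D₀(k_r−k_d)/(k_d L₀))] / (k_r−k_d).
Here k_r−k_d = 1.426 d⁻¹ and 1 − D₀(k_r−k_d)/(k_d L₀) = 1 − 0.836×1.426/(0.204×40.5) = 0.8557, so
t_c = ln(7.990 × 0.8557) / 1.426 = 1.922 / 1.426 = 1.348 d.
D_c = (k_d/k_r) L₀ e^(−k_d t_c) = (0.204/1.63) × 40.5 × e^(−0.204×1.348) = 0.1252 × 40.5 × 0.7596 = 3.850 mg/L.
Minimum DO = C_s − D_c = 10.1 − 3.850 = 6.250 mg/L.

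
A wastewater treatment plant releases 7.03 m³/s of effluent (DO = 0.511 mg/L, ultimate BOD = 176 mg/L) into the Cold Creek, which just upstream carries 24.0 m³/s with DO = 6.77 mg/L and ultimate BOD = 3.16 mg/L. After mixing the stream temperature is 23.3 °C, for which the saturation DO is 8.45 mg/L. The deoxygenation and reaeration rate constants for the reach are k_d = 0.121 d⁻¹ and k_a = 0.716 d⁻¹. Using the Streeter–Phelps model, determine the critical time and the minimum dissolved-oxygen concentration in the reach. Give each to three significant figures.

Mixed DO = (24.0×6.77 + 7.03×0.511)/(24.0+7.03) = 166.1/31.03 = 5.352 mg/L.
Mixed L₀ = (24.0×3.16 + 7.03×176)/(31.03) = 1313/31.03 = 42.32 mg/L.
Initial deficit D₀ = C_s − DO₀ = 8.45 − 5.352 = 3.098 mg/L.
t_c = (1/0.5950) ln[(0.716/0.121)(1 − 3.098×0.5950/(0.121×42.32))] = 1.681 × ln(3.787) = 2.238 d.
D_c = (0.121/0.716) × 42.32 × e^(−0.121×2.238) = 0.1690 × 42.32 × 0.7628 = 5.455 mg/L.
Minimum DO = 8.45 − 5.455 = 2.995 mg/L.

t_c ≈ 2.24 d; minimum DO ≈ 3.00 mg/L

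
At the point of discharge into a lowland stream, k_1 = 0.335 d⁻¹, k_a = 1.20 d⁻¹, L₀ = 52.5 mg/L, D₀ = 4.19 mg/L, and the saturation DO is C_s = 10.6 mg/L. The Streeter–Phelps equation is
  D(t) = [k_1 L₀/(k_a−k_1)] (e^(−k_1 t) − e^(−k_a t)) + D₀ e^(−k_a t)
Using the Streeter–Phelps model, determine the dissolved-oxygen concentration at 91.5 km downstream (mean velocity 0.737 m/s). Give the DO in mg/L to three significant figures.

DO ≈ 0.914 mg/L

Travel time t = x/v = 91.5 km / (0.737 m/s) = 91500 m / 0.737 m/s = 124200 s = 1.437 d.
k_1 L₀/(k_a−k_1) = 0.335×52.5/(1.20−0.335) = 17.59/0.8650 = 20.33 mg/L.
e^(−k_1 t) = e^(−0.335×1.437) = 0.6179; e^(−k_a t) = e^(−1.20×1.437) = 0.1783.
D = 20.33 × (0.6179 − 0.1783) + 4.19 × 0.1783 = 8.939 + 0.7470 = 9.686 mg/L.
DO = C_s − D = 10.6 − 9.686 = 0.9140 mg/L.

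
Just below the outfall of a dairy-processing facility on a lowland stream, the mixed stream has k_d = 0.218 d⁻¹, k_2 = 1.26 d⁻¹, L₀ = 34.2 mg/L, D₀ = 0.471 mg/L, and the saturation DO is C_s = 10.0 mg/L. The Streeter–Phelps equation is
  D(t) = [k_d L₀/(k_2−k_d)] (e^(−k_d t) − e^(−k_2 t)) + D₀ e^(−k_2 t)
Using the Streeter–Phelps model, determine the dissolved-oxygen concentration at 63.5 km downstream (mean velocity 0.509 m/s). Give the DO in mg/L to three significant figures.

Travel time t = x/v = 63.5 km / (0.509 m/s) = 63500 m / 0.509 m/s = 124800 s = 1.444 d.
k_d L₀/(k_2−k_d) = 0.218×34.2/(1.26−0.218) = 7.456/1.042 = 7.155 mg/L.
e^(−k_d t) = e^(−0.218×1.444) = 0.7300; e^(−k_2 t) = e^(−1.26×1.444) = 0.1621.
D = 7.155 × (0.7300 − 0.1621) + 0.471 × 0.1621 = 4.063 + 0.07636 = 4.139 mg/L.
DO = C_s − D = 10.0 − 4.139 = 5.861 mg/L.

DO ≈ 5.86 mg/L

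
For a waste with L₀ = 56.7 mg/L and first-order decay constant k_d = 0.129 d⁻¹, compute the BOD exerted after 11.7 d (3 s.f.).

y_t = L₀(1 − e^(−k_d t)) = 56.7 × (1 − e^(−0.129×11.7))
= 56.7 × (1 − 0.2211) = 56.7 × 0.7789 = 44.17 mg/L.

y ≈ 44.2 mg/L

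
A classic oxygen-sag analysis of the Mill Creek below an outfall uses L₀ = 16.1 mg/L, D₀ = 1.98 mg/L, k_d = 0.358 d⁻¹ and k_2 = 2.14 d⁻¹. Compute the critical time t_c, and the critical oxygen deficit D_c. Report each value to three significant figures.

At the critical point dD/dt = 0, so k_d L₀ e^(−k_d t) = k_2 D. Substituting D(t) from the Streeter–Phelps equation and solving for t gives
t_c = ln[(k_2/k_d)(1 − D₀(k_2−k_d)/(k_d L₀))] / (k_2−k_d).
Here k_2−k_d = 1.782 d⁻¹ and 1 − D₀(k_2−k_d)/(k_d L₀) = 1 − 1.98×1.782/(0.358×16.1) = 0.3878, so
t_c = ln(5.978 × 0.3878) / 1.782 = 0.8409 / 1.782 = 0.4719 d.
D_c = (k_d/k_2) L₀ e^(−k_d t_c) = (0.358/2.14) × 16.1 × e^(−0.358×0.4719) = 0.1673 × 16.1 × 0.8446 = 2.275 mg/L.

t_c ≈ 0.472 d; D_c ≈ 2.27 mg/L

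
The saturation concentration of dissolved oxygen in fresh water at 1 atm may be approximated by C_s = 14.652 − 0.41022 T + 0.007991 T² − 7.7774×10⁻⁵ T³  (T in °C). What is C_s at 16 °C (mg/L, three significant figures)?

C_s ≈ 9.82 mg/L

C_s = 14.652 − 0.41022×16 + 0.007991×16² − 7.7774×10⁻⁵×16³ = 9.816 mg/L.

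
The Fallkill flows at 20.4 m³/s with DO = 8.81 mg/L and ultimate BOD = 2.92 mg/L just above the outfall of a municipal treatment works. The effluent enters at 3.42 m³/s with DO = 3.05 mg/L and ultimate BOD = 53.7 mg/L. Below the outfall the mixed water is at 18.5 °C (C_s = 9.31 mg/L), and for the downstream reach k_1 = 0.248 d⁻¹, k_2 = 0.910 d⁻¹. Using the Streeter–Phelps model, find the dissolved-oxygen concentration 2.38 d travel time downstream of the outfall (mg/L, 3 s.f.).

Mixed DO = (20.4×8.81 + 3.42×3.05)/(20.4+3.42) = 190.2/23.82 = 7.983 mg/L.
Mixed L₀ = (20.4×2.92 + 3.42×53.7)/(23.82) = 243.2/23.82 = 10.21 mg/L.
Initial deficit D₀ = C_s − DO₀ = 9.31 − 7.983 = 1.327 mg/L.
D(2.38) = [0.248×10.21/(0.910−0.248)](e^(−0.248×2.38) − e^(−0.910×2.38)) + 1.327 e^(−0.910×2.38)
= 3.825 × (0.5542 − 0.1147) + 1.327 × 0.1147 = 1.833 mg/L.
DO = 9.31 − 1.833 = 7.477 mg/L.

DO ≈ 7.48 mg/L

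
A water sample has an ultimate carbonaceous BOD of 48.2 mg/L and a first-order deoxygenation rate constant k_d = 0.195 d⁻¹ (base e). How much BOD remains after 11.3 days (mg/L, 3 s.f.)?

L ≈ 5.32 mg/L

L_t = L₀ e^(−k_d t) = 48.2 × e^(−0.195×11.3) = 48.2 × 0.1104 = 5.322 mg/L.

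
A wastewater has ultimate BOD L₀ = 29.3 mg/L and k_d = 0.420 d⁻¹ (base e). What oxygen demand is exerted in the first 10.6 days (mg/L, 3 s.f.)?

y ≈ 29.0 mg/L

y_t = L₀(1 − e^(−k_d t)) = 29.3 × (1 − e^(−0.420×10.6))
= 29.3 × (1 − 0.01166) = 29.3 × 0.9883 = 28.96 mg/L.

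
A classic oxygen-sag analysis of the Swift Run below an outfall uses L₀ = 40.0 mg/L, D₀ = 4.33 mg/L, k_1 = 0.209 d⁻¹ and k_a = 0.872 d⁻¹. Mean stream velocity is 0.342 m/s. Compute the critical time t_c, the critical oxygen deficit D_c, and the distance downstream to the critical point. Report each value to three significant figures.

t_c = [1/(k_a−k_1)] ln[(k_a/k_1)(1 − D₀(k_a−k_1)/(k_1 L₀))]
= [1/(0.872−0.209)] ln[(0.872/0.209)(1 − 4.33×0.6630/(0.209×40.0))]
= (1/0.6630) ln[4.172 × 0.6566] = 1.508 × ln(2.740) = 1.508 × 1.008 = 1.520 d.
L(t_c) = L₀ e^(−k_1 t_c) = 40.0 × 0.7278 = 29.11 mg/L, and at the critical point k_a D_c = k_1 L, so D_c = (0.209/0.872) × 29.11 = 6.978 mg/L.
x_c = v t_c = 0.342 m/s × 1.520 d × 86400 s/d = 44920 m ≈ 44.9 km.

t_c ≈ 1.52 d; D_c ≈ 6.98 mg/L; x_c ≈ 44.9 km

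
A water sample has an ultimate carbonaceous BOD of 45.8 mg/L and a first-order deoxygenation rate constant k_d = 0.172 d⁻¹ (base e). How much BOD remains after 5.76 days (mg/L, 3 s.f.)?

L ≈ 17.0 mg/L

L_t = L₀ e^(−k_d t) = 45.8 × e^(−0.172×5.76) = 45.8 × 0.3713 = 17.01 mg/L.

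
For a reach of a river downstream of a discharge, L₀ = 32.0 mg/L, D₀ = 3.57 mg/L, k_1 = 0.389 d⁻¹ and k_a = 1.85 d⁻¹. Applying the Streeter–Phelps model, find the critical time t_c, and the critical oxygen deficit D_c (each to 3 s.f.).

t_c ≈ 0.696 d; D_c ≈ 5.13 mg/L

With k_a/k_1 = 4.756 and 1 − D₀(k_a−k_1)/(k_1 L₀) = 0.5810,
t_c = ln(4.756 × 0.5810) / (1.85 − 0.389) = ln(2.763) / 1.461 = 1.016/1.461 = 0.6957 d.
D_c = (k_1/k_a) L₀ e^(−k_1 t_c) = (0.389/1.85) × 32.0 × e^(−0.389×0.6957) = 0.2103 × 32.0 × 0.7629 = 5.133 mg/L.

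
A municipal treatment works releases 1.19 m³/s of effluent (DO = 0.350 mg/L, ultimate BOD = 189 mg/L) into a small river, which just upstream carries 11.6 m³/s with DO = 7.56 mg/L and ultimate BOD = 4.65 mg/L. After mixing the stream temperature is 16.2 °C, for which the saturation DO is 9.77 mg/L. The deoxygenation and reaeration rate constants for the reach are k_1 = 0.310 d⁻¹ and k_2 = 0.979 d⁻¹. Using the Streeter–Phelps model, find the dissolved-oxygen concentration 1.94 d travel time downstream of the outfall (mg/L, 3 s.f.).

Mixed DO = (11.6×7.56 + 1.19×0.350)/(11.6+1.19) = 88.11/12.79 = 6.889 mg/L.
Mixed L₀ = (11.6×4.65 + 1.19×189)/(12.79) = 278.9/12.79 = 21.80 mg/L.
Initial deficit D₀ = C_s − DO₀ = 9.77 − 6.889 = 2.881 mg/L.
D(1.94) = [0.310×21.80/(0.979−0.310)](e^(−0.310×1.94) − e^(−0.979×1.94)) + 2.881 e^(−0.979×1.94)
= 10.10 × (0.5480 − 0.1497) + 2.881 × 0.1497 = 4.456 mg/L.
DO = 9.77 − 4.456 = 5.314 mg/L.

DO ≈ 5.31 mg/L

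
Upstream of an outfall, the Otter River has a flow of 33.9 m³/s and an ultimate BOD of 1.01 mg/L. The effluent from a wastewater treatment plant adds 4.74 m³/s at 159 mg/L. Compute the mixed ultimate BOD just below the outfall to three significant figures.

Flow-weighted mixing: C = (Q_r C_r + Q_w C_w)/(Q_r + Q_w)
= (33.9×1.01 + 4.74×159)/(33.9 + 4.74) = 787.9/38.64 = 20.39 mg/L.

20.4 mg/L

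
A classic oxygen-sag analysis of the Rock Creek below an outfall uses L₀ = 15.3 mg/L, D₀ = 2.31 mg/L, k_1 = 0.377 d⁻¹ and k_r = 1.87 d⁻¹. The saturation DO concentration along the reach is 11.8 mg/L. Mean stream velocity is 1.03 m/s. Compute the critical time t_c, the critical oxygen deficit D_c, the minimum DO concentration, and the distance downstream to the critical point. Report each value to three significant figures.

t_c ≈ 0.462 d; D_c ≈ 2.59 mg/L; min DO ≈ 9.21 mg/L; x_c ≈ 41.1 km

t_c = [1/(k_r−k_1)] ln[(k_r/k_1)(1 − D₀(k_r−k_1)/(k_1 L₀))]
= [1/(1.87−0.377)] ln[(1.87/0.377)(1 − 2.31×1.493/(0.377×15.3))]
= (1/1.493) ln[4.960 × 0.4021] = 0.6698 × ln(1.994) = 0.6698 × 0.6904 = 0.4624 d.
L(t_c) = L₀ e^(−k_1 t_c) = 15.3 × 0.8400 = 12.85 mg/L, and at the critical point k_r D_c = k_1 L, so D_c = (0.377/1.87) × 12.85 = 2.591 mg/L.
Minimum DO = C_s − D_c = 11.8 − 2.591 = 9.209 mg/L.
x_c = v t_c = 1.03 m/s × 0.4624 d × 86400 s/d = 41150 m ≈ 41.1 km.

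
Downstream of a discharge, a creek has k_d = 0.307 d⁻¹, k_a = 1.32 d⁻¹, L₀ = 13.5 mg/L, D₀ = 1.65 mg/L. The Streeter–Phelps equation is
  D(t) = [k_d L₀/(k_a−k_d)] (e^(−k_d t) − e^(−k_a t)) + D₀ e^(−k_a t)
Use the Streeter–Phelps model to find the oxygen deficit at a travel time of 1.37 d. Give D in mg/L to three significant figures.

k_d L₀/(k_a−k_d) = 0.307×13.5/(1.32−0.307) = 4.144/1.013 = 4.091 mg/L.
e^(−k_d t) = e^(−0.307×1.370) = 0.6567; e^(−k_a t) = e^(−1.32×1.370) = 0.1639.
D = 4.091 × (0.6567 − 0.1639) + 1.65 × 0.1639 = 2.016 + 0.2705 = 2.286 mg/L.

D ≈ 2.29 mg/L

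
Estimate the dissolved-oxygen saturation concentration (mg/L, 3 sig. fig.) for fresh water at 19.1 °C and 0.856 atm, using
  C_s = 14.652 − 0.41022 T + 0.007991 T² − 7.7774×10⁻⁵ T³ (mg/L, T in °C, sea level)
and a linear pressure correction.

C_s ≈ 7.87 mg/L

At sea level: C_s = 14.652 − 0.41022×19.1 + 0.007991×19.1² − 7.7774×10⁻⁵×19.1³ = 9.190 mg/L.
Pressure correction: C_s' = 9.190 × 0.856 = 7.867 mg/L.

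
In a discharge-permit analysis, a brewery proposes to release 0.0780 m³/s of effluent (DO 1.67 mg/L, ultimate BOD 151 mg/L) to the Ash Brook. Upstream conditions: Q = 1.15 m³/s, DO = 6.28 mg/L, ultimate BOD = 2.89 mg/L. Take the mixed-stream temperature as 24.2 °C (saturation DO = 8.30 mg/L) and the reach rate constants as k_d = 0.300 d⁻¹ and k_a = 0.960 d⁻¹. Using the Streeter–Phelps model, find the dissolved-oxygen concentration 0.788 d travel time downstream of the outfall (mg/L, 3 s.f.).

Mixed DO = (1.15×6.28 + 0.0780×1.67)/(1.15+0.0780) = 7.352/1.228 = 5.987 mg/L.
Mixed L₀ = (1.15×2.89 + 0.0780×151)/(1.228) = 15.10/1.228 = 12.30 mg/L.
Initial deficit D₀ = C_s − DO₀ = 8.30 − 5.987 = 2.313 mg/L.
D(0.788) = [0.300×12.30/(0.960−0.300)](e^(−0.300×0.788) − e^(−0.960×0.788)) + 2.313 e^(−0.960×0.788)
= 5.590 × (0.7895 − 0.4693) + 2.313 × 0.4693 = 2.875 mg/L.
DO = 8.30 − 2.875 = 5.425 mg/L.

DO ≈ 5.42 mg/L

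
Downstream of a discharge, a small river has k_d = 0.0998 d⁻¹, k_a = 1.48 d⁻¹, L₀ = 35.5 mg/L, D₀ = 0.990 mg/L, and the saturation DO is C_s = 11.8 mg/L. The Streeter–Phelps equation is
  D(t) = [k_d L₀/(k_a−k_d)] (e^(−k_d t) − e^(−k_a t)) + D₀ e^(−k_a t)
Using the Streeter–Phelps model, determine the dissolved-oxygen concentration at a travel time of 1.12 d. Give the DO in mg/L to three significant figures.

k_d L₀/(k_a−k_d) = 0.0998×35.5/(1.48−0.0998) = 3.543/1.380 = 2.567 mg/L.
e^(−k_d t) = e^(−0.0998×1.120) = 0.8942; e^(−k_a t) = e^(−1.48×1.120) = 0.1906.
D = 2.567 × (0.8942 − 0.1906) + 0.990 × 0.1906 = 1.806 + 0.1887 = 1.995 mg/L.
DO = C_s − D = 11.8 − 1.995 = 9.805 mg/L.

DO ≈ 9.81 mg/L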